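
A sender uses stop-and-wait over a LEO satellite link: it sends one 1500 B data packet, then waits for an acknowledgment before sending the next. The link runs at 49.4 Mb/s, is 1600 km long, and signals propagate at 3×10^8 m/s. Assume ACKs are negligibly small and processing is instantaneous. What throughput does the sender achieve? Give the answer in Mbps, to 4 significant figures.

1.100 Mbps

t_tx = L/R = 12000/49400000 = 0.000242915 s.
t_prop = 1600000/300000000 = 0.00533333 s; RTT = 0.0106667 s.
Cycle = t_tx + RTT = 0.0109096 s.
Throughput = L / cycle = 12000 / 0.0109096 = 1.100 Mbps.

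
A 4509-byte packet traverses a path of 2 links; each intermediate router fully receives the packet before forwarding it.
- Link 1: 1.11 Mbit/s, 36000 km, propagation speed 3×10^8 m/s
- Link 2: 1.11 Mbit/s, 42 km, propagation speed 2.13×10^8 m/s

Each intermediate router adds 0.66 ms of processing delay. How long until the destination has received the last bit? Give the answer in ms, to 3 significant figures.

186 ms

L = 4509 × 8 = 36072 bits.
Transmission delay per hop = L/R = 36072/1110000 = 32.4973 ms; 2 hops → 64.9946 ms.
Propagation delays (d/s per hop): 120, 0.197183 ms; sum = 120.197 ms.
Processing at 1 router(s): 1 × 0.66 ms = 0.66 ms.
End-to-end = 186 ms.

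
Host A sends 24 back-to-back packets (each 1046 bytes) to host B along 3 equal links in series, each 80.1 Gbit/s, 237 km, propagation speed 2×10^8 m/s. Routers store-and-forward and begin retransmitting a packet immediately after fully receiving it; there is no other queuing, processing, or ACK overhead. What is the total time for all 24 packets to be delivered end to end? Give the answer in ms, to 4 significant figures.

3.558 ms

Per-hop transmission t_tx = L/R = 8368/80100000000 = 0.000104469 ms.
Per-hop propagation t_prop = 237000/200000000 = 1.185 ms.
Pipeline fill: first packet needs 3·t_tx to clear all hops; remaining 23 packets each add one t_tx.
Total = (3+24-1)·t_tx + 3·t_prop = 26·0.000104469 + 3·1.185 = 3.558 ms.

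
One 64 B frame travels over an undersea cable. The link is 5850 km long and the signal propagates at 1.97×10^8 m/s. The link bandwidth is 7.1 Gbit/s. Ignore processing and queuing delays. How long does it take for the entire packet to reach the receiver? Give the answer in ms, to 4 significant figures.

29.70 ms

L = 64 × 8 = 512 bits.
Transmission delay = L/R = 512 / 7100000000 = 7.21127e-05 ms.
Propagation delay = d/s = 5850000 m / 197000000 m/s = 29.6954 ms.
Total = 29.70 ms.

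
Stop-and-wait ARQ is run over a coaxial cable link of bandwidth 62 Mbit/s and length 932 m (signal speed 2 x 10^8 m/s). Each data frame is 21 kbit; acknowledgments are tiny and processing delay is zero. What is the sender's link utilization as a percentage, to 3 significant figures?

t_tx = L/R = 21000/62000000 = 0.00033871 s.
t_prop = 932/200000000 = 4.66e-06 s; RTT = 9.32e-06 s.
Cycle = t_tx + RTT = 0.00034803 s.
Utilization = t_tx / cycle = 0.00033871/0.00034803 = 97.3 %.

97.3 %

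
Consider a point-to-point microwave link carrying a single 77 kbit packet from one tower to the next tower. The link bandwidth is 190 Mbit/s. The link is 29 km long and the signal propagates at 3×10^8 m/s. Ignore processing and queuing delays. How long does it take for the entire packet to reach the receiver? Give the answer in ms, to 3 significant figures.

L = 77000 bits.
Transmission delay = L/R = 77000 / 190000000 = 0.405263 ms.
Propagation delay = d/s = 29000 m / 300000000 m/s = 0.0966667 ms.
Total = 0.502 ms.

0.502 ms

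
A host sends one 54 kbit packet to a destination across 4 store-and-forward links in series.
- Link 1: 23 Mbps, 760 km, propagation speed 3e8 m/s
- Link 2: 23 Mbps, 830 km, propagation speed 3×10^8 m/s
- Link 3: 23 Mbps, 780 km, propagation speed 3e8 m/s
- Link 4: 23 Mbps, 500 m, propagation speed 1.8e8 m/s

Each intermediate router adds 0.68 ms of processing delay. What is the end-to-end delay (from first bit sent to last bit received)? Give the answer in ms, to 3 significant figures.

19.3 ms

L = 54000 bits.
Transmission delay per hop = L/R = 54000/23000000 = 2.34783 ms; 4 hops → 9.3913 ms.
Propagation delays (d/s per hop): 2.53333, 2.76667, 2.6, 0.00277778 ms; sum = 7.90278 ms.
Processing at 3 router(s): 3 × 0.68 ms = 2.04 ms.
End-to-end = 19.3 ms.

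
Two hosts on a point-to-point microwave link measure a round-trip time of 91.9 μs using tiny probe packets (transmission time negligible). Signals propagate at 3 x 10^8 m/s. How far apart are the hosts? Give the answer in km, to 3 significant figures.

13.8 km

One-way propagation = RTT/2 = 45.95 μs.
d = s × t = 300000000 × 4.595e-05 = 13.8 km.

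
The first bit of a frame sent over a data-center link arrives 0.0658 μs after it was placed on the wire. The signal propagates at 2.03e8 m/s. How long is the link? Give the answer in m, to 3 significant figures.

13.4 m

d = s × t_prop = 2.03e+08 × 6.58e-08 = 13.4 m.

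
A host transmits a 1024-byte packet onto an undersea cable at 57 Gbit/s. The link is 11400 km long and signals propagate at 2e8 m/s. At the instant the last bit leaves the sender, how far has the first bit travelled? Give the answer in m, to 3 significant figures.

t_tx = L/R = 8192/57000000000 = 1.43719e-07 s.
Distance = s × t_tx = 200000000 × 1.43719e-07 = 28.7 m.

28.7 m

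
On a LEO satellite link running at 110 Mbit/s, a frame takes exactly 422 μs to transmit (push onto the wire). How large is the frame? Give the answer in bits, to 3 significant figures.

46400 bits

L = R × t_tx = 110000000 b/s × 0.000422 s = 46420 bits.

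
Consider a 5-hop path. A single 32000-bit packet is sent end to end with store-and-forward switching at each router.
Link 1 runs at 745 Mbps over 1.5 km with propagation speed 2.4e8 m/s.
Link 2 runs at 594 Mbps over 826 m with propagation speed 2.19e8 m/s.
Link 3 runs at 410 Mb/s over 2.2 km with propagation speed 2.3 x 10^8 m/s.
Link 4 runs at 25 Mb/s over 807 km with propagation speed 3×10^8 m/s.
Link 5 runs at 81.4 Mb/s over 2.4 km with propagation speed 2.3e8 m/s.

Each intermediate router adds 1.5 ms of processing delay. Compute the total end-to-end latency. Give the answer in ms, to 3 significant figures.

10.6 ms

Transmission delays (L/R per hop): 0.042953, 0.0538721, 0.0780488, 1.28, 0.39312 ms; sum = 1.84799 ms.
Propagation delays (d/s per hop): 0.00625, 0.00377169, 0.00956522, 2.69, 0.0104348 ms; sum = 2.72002 ms.
Processing at 4 router(s): 4 × 1.5 ms = 6 ms.
End-to-end = 10.6 ms.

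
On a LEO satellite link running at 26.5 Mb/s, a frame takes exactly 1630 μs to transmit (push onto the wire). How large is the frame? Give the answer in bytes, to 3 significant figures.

L = R × t_tx = 26500000 b/s × 0.00163 s = 43195 bits.
In bytes: 43195 / 8 = 5400 bytes.

5400 bytes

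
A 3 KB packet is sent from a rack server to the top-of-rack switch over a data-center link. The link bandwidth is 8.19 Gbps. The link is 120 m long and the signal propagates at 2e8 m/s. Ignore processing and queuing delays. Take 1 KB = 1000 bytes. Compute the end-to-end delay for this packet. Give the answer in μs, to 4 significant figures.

3.530 μs

L = 24000 bits.
Transmission delay = L/R = 24000 / 8.19e+09 = 2.9304 μs.
Propagation delay = d/s = 120 m / 200000000 m/s = 0.6 μs.
Total = 3.530 μs.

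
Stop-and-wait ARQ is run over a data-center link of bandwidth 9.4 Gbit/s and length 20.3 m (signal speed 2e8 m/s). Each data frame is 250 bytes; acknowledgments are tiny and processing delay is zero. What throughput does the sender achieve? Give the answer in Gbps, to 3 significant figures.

4.81 Gbps

t_tx = L/R = 2000/9400000000 = 2.12766e-07 s.
t_prop = 20.3/200000000 = 1.015e-07 s; RTT = 2.03e-07 s.
Cycle = t_tx + RTT = 4.15766e-07 s.
Throughput = L / cycle = 2000 / 4.15766e-07 = 4.81 Gbps.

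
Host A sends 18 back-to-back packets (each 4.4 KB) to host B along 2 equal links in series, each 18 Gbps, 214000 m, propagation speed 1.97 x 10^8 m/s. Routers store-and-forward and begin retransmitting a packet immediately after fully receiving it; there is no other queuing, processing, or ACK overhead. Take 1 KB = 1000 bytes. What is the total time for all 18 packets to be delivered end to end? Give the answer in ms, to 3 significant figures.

Per-hop transmission t_tx = L/R = 35200/18000000000 = 0.00195556 ms.
Per-hop propagation t_prop = 214000/197000000 = 1.08629 ms.
Pipeline fill: first packet needs 2·t_tx to clear all hops; remaining 17 packets each add one t_tx.
Total = (2+18-1)·t_tx + 2·t_prop = 19·0.00195556 + 2·1.08629 = 2.21 ms.

2.21 ms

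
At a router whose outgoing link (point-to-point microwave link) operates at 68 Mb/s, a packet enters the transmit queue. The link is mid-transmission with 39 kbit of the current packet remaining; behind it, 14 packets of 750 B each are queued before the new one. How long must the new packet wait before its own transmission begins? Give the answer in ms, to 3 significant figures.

Each queued packet: L/R = 6000/68000000 = 0.0882353 ms.
14 queued → 1.23529 ms.
Plus remaining 39000 bits of current packet: 0.573529 ms.
Queuing delay = 1.81 ms.

1.81 ms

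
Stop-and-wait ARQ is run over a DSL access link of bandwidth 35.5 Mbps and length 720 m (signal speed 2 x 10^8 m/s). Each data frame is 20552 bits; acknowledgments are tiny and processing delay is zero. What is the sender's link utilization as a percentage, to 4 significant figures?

t_tx = L/R = 20552/35500000 = 0.00057893 s.
t_prop = 720/200000000 = 3.6e-06 s; RTT = 7.2e-06 s.
Cycle = t_tx + RTT = 0.00058613 s.
Utilization = t_tx / cycle = 0.00057893/0.00058613 = 98.77 %.

98.77 %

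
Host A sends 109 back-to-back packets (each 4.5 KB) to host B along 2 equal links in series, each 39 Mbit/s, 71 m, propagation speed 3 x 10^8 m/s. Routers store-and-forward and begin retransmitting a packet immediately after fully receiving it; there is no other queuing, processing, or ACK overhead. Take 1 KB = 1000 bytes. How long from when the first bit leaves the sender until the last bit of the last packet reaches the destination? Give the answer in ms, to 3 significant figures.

Per-hop transmission t_tx = L/R = 36000/39000000 = 0.923077 ms.
Per-hop propagation t_prop = 71/300000000 = 0.000236667 ms.
Pipeline fill: first packet needs 2·t_tx to clear all hops; remaining 108 packets each add one t_tx.
Total = (2+109-1)·t_tx + 2·t_prop = 110·0.923077 + 2·0.000236667 = 102 ms.

102 ms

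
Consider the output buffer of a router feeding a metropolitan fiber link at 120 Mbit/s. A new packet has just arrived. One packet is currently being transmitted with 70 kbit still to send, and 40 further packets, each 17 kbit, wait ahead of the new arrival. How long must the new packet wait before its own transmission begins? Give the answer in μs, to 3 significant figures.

6250 μs

Each queued packet: L/R = 17000/120000000 = 141.667 μs.
40 queued → 5666.67 μs.
Plus remaining 70000 bits of current packet: 583.333 μs.
Queuing delay = 6250 μs.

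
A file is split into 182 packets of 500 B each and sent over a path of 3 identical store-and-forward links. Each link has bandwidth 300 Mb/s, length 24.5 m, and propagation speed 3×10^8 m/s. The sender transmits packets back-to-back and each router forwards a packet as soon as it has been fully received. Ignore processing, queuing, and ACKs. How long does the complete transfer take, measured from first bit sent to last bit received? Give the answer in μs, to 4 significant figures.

Per-hop transmission t_tx = L/R = 4000/300000000 = 13.3333 μs.
Per-hop propagation t_prop = 24.5/300000000 = 0.0816667 μs.
Pipeline fill: first packet needs 3·t_tx to clear all hops; remaining 181 packets each add one t_tx.
Total = (3+182-1)·t_tx + 3·t_prop = 184·13.3333 + 3·0.0816667 = 2454 μs.

2454 μs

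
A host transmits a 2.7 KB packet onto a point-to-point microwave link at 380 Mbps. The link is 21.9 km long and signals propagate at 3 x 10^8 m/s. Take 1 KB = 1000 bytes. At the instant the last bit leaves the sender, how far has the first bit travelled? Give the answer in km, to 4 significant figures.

17.05 km

t_tx = L/R = 21600/380000000 = 5.68421e-05 s.
Distance = s × t_tx = 300000000 × 5.68421e-05 = 17.05 km.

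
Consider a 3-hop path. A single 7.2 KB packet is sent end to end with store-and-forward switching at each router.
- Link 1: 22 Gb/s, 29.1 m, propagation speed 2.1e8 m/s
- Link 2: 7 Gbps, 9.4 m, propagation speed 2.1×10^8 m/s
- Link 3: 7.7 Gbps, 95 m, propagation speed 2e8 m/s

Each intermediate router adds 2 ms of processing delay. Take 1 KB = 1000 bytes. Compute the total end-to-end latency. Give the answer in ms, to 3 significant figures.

L = 57600 bits.
Transmission delays (L/R per hop): 0.00261818, 0.00822857, 0.00748052 ms; sum = 0.0183273 ms.
Propagation delays (d/s per hop): 0.000138571, 4.47619e-05, 0.000475 ms; sum = 0.000658333 ms.
Processing at 2 router(s): 2 × 2 ms = 4 ms.
End-to-end = 4.02 ms.

4.02 ms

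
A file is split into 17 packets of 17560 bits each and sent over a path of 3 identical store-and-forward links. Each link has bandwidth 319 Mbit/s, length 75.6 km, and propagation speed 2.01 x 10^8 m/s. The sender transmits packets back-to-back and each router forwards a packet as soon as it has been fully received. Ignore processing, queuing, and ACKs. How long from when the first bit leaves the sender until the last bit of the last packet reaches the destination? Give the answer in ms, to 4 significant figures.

Per-hop transmission t_tx = L/R = 17560/319000000 = 0.055047 ms.
Per-hop propagation t_prop = 75600/2.01e+08 = 0.376119 ms.
Pipeline fill: first packet needs 3·t_tx to clear all hops; remaining 16 packets each add one t_tx.
Total = (3+17-1)·t_tx + 3·t_prop = 19·0.055047 + 3·0.376119 = 2.174 ms.

2.174 ms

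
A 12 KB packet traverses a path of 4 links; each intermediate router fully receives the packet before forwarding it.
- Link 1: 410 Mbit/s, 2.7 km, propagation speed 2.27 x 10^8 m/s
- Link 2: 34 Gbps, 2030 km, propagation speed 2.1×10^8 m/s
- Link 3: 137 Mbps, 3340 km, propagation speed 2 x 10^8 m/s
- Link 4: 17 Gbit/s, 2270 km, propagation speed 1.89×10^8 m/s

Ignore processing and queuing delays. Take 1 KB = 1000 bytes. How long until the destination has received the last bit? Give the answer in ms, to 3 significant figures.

39.3 ms

L = 96000 bits.
Transmission delays (L/R per hop): 0.234146, 0.00282353, 0.70073, 0.00564706 ms; sum = 0.943347 ms.
Propagation delays (d/s per hop): 0.0118943, 9.66667, 16.7, 12.0106 ms; sum = 38.3891 ms.
End-to-end = 39.3 ms.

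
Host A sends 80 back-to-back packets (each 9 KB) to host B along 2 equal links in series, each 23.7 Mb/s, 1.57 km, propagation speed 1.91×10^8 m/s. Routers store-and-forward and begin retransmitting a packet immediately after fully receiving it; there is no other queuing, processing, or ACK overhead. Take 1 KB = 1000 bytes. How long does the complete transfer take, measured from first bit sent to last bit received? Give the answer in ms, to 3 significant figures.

Per-hop transmission t_tx = L/R = 72000/23700000 = 3.03797 ms.
Per-hop propagation t_prop = 1570/191000000 = 0.0082199 ms.
Pipeline fill: first packet needs 2·t_tx to clear all hops; remaining 79 packets each add one t_tx.
Total = (2+80-1)·t_tx + 2·t_prop = 81·3.03797 + 2·0.0082199 = 246 ms.

246 ms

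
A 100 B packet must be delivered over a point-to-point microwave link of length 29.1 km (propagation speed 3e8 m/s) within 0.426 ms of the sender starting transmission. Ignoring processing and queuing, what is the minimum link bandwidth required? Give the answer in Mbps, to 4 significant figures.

L = 800 bits.
Propagation delay = 29100 / 300000000 = 0.097 ms.
Transmission budget = 0.426 − 0.097 = 0.329 ms.
R ≥ L / t_tx = 800 bits / 0.000329 s = 2.432 Mbps.

2.432 Mbps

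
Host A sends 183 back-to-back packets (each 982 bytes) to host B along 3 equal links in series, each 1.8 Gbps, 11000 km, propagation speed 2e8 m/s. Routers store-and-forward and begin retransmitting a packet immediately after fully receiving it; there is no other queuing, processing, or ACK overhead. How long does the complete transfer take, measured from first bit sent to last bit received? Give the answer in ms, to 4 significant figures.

165.8 ms

Per-hop transmission t_tx = L/R = 7856/1800000000 = 0.00436444 ms.
Per-hop propagation t_prop = 11000000/200000000 = 55 ms.
Pipeline fill: first packet needs 3·t_tx to clear all hops; remaining 182 packets each add one t_tx.
Total = (3+183-1)·t_tx + 3·t_prop = 185·0.00436444 + 3·55 = 165.8 ms.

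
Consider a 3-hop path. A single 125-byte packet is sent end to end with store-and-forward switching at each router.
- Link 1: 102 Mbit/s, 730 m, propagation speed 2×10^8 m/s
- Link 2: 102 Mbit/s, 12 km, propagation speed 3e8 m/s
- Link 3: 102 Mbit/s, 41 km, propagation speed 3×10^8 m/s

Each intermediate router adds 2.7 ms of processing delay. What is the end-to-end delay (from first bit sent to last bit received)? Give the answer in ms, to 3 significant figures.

5.61 ms

L = 125 × 8 = 1000 bits.
Transmission delay per hop = L/R = 1000/102000000 = 0.00980392 ms; 3 hops → 0.0294118 ms.
Propagation delays (d/s per hop): 0.00365, 0.04, 0.136667 ms; sum = 0.180317 ms.
Processing at 2 router(s): 2 × 2.7 ms = 5.4 ms.
End-to-end = 5.61 ms.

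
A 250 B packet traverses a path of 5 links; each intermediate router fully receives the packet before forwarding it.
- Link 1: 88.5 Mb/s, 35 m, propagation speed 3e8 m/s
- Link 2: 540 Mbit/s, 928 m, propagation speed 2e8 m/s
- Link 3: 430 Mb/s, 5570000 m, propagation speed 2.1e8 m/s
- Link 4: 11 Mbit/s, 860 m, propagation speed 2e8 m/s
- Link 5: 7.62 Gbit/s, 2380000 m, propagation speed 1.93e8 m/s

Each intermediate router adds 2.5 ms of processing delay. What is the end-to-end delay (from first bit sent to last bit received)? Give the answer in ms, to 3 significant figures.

L = 250 × 8 = 2000 bits.
Transmission delays (L/R per hop): 0.0225989, 0.0037037, 0.00465116, 0.181818, 0.000262467 ms; sum = 0.213034 ms.
Propagation delays (d/s per hop): 0.000116667, 0.00464, 26.5238, 0.0043, 12.3316 ms; sum = 38.8645 ms.
Processing at 4 router(s): 4 × 2.5 ms = 10 ms.
End-to-end = 49.1 ms.

49.1 ms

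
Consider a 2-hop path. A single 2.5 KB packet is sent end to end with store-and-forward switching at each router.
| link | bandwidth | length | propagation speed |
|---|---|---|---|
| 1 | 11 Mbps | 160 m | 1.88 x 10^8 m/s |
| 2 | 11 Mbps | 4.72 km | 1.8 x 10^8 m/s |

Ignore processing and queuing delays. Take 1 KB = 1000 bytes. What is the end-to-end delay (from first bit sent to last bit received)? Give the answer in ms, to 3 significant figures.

3.66 ms

L = 20000 bits.
Transmission delay per hop = L/R = 20000/11000000 = 1.81818 ms; 2 hops → 3.63636 ms.
Propagation delays (d/s per hop): 0.000851064, 0.0262222 ms; sum = 0.0270733 ms.
End-to-end = 3.66 ms.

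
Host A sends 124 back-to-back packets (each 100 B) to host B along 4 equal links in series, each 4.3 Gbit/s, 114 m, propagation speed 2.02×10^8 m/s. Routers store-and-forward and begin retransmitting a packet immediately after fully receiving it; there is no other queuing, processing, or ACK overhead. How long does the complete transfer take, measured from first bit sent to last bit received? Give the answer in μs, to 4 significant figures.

25.89 μs

Per-hop transmission t_tx = L/R = 800/4300000000 = 0.186047 μs.
Per-hop propagation t_prop = 114/202000000 = 0.564356 μs.
Pipeline fill: first packet needs 4·t_tx to clear all hops; remaining 123 packets each add one t_tx.
Total = (4+124-1)·t_tx + 4·t_prop = 127·0.186047 + 4·0.564356 = 25.89 μs.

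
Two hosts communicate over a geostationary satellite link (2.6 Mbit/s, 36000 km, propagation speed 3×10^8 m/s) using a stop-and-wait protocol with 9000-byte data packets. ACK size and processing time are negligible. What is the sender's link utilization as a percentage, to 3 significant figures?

10.3 %

t_tx = L/R = 72000/2600000 = 0.0276923 s.
t_prop = 36000000/300000000 = 0.12 s; RTT = 0.24 s.
Cycle = t_tx + RTT = 0.267692 s.
Utilization = t_tx / cycle = 0.0276923/0.267692 = 10.3 %.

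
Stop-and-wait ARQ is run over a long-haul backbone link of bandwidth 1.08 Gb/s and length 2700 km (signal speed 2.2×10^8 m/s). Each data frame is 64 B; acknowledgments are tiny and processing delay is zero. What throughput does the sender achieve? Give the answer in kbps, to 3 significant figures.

t_tx = L/R = 512/1080000000 = 4.74074e-07 s.
t_prop = 2700000/2.2e+08 = 0.0122727 s; RTT = 0.0245455 s.
Cycle = t_tx + RTT = 0.0245459 s.
Throughput = L / cycle = 512 / 0.0245459 = 20.9 kbps.

20.9 kbps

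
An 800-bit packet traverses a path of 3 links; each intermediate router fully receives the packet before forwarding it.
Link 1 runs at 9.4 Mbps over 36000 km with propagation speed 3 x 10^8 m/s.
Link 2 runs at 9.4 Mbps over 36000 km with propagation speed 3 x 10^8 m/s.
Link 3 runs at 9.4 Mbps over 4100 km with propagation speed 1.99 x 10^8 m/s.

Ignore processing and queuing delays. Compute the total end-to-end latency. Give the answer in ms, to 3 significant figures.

Transmission delay per hop = L/R = 800/9400000 = 0.0851064 ms; 3 hops → 0.255319 ms.
Propagation delays (d/s per hop): 120, 120, 20.603 ms; sum = 260.603 ms.
End-to-end = 261 ms.

261 ms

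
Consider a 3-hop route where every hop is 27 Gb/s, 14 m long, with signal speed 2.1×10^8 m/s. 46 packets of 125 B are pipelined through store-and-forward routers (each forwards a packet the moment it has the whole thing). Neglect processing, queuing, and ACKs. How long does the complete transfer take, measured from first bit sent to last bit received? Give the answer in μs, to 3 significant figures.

Per-hop transmission t_tx = L/R = 1000/27000000000 = 0.037037 μs.
Per-hop propagation t_prop = 14/210000000 = 0.0666667 μs.
Pipeline fill: first packet needs 3·t_tx to clear all hops; remaining 45 packets each add one t_tx.
Total = (3+46-1)·t_tx + 3·t_prop = 48·0.037037 + 3·0.0666667 = 1.98 μs.

1.98 μs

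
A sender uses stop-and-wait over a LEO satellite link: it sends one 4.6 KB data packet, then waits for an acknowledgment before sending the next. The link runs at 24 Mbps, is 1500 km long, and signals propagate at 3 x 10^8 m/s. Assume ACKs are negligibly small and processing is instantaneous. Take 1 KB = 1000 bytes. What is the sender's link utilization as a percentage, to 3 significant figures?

t_tx = L/R = 36800/24000000 = 0.00153333 s.
t_prop = 1500000/300000000 = 0.005 s; RTT = 0.01 s.
Cycle = t_tx + RTT = 0.0115333 s.
Utilization = t_tx / cycle = 0.00153333/0.0115333 = 13.3 %.

13.3 %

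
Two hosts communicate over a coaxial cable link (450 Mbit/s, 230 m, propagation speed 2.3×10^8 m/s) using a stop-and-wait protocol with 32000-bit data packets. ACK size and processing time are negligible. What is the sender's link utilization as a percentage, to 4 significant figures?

t_tx = L/R = 32000/450000000 = 7.11111e-05 s.
t_prop = 230/2.3e+08 = 1e-06 s; RTT = 2e-06 s.
Cycle = t_tx + RTT = 7.31111e-05 s.
Utilization = t_tx / cycle = 7.11111e-05/7.31111e-05 = 97.26 %.

97.26 %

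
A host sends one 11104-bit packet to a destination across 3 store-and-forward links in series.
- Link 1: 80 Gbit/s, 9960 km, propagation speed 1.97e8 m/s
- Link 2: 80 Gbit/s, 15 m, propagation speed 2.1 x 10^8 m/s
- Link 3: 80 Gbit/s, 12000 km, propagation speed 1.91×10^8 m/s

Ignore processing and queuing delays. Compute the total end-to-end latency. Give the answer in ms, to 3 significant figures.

113 ms

Transmission delay per hop = L/R = 11104/80000000000 = 0.0001388 ms; 3 hops → 0.0004164 ms.
Propagation delays (d/s per hop): 50.5584, 7.14286e-05, 62.8272 ms; sum = 113.386 ms.
End-to-end = 113 ms.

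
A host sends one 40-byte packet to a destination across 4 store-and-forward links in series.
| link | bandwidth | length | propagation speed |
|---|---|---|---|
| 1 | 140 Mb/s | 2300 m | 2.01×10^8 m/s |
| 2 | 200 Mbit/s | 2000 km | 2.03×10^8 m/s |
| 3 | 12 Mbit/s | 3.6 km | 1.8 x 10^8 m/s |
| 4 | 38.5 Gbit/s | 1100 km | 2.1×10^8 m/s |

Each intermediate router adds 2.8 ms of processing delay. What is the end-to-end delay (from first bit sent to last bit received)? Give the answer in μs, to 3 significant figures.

23600 μs

L = 40 × 8 = 320 bits.
Transmission delays (L/R per hop): 2.28571, 1.6, 26.6667, 0.00831169 μs; sum = 30.5607 μs.
Propagation delays (d/s per hop): 11.4428, 9852.22, 20, 5238.1 μs; sum = 15121.8 μs.
Processing at 3 router(s): 3 × 2.8 ms = 8400 μs.
End-to-end = 23600 μs.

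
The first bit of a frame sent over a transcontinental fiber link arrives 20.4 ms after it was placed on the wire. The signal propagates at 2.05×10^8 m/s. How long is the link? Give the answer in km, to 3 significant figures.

4180 km

d = s × t_prop = 2.05e+08 × 0.0204 = 4180 km.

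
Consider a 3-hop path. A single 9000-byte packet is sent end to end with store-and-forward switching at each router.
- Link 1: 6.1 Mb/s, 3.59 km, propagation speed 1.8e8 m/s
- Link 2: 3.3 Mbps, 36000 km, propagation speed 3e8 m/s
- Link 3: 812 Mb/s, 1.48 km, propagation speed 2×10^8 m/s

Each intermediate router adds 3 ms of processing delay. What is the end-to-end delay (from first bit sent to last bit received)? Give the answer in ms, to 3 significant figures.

L = 9000 × 8 = 72000 bits.
Transmission delays (L/R per hop): 11.8033, 21.8182, 0.08867 ms; sum = 33.7101 ms.
Propagation delays (d/s per hop): 0.0199444, 120, 0.0074 ms; sum = 120.027 ms.
Processing at 2 router(s): 2 × 3 ms = 6 ms.
End-to-end = 160 ms.

160 ms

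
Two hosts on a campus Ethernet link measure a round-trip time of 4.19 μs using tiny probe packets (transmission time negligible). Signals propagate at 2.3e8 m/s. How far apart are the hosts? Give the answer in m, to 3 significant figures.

One-way propagation = RTT/2 = 2.095 μs.
d = s × t = 2.3e+08 × 2.095e-06 = 482 m.

482 m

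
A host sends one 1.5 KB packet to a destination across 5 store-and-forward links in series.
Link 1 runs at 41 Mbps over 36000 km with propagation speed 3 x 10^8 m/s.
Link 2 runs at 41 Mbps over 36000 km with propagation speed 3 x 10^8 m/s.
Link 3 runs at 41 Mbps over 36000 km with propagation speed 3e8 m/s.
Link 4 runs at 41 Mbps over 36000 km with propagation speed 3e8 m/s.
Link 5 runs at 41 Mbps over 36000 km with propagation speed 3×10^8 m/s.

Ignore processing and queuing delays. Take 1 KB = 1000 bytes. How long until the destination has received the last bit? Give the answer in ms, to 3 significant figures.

601 ms

L = 12000 bits.
Transmission delay per hop = L/R = 12000/41000000 = 0.292683 ms; 5 hops → 1.46341 ms.
Propagation delays (d/s per hop): 120, 120, 120, 120, 120 ms; sum = 600 ms.
End-to-end = 601 ms.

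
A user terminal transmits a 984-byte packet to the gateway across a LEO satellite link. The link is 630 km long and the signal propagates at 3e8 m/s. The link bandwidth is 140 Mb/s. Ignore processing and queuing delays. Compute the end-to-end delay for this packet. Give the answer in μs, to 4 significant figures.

L = 984 × 8 = 7872 bits.
Transmission delay = L/R = 7872 / 140000000 = 56.2286 μs.
Propagation delay = d/s = 630000 m / 300000000 m/s = 2100 μs.
Total = 2156 μs.

2156 μs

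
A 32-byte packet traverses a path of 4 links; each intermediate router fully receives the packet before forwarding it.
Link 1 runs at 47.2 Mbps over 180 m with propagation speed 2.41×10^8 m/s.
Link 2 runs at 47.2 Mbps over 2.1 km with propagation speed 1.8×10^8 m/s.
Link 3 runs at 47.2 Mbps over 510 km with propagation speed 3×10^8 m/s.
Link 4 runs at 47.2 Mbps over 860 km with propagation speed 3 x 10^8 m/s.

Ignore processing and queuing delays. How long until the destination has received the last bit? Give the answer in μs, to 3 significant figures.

L = 32 × 8 = 256 bits.
Transmission delay per hop = L/R = 256/47200000 = 5.42373 μs; 4 hops → 21.6949 μs.
Propagation delays (d/s per hop): 0.746888, 11.6667, 1700, 2866.67 μs; sum = 4579.08 μs.
End-to-end = 4600 μs.

4600 μs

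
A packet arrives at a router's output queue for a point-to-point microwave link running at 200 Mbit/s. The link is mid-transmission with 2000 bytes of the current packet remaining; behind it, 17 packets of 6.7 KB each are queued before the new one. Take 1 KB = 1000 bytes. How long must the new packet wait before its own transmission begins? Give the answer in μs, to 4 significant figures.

Each queued packet: L/R = 53600/200000000 = 268 μs.
17 queued → 4556 μs.
Plus remaining 16000 bits of current packet: 80 μs.
Queuing delay = 4636 μs.

4636 μs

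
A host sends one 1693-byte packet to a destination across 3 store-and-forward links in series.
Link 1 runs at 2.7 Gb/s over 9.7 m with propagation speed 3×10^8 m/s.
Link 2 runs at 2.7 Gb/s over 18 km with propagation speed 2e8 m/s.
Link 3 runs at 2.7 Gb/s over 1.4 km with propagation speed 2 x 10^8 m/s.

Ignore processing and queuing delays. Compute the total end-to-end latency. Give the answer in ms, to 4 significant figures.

L = 1693 × 8 = 13544 bits.
Transmission delay per hop = L/R = 13544/2700000000 = 0.0050163 ms; 3 hops → 0.0150489 ms.
Propagation delays (d/s per hop): 3.23333e-05, 0.09, 0.007 ms; sum = 0.0970323 ms.
End-to-end = 0.1121 ms.

0.1121 ms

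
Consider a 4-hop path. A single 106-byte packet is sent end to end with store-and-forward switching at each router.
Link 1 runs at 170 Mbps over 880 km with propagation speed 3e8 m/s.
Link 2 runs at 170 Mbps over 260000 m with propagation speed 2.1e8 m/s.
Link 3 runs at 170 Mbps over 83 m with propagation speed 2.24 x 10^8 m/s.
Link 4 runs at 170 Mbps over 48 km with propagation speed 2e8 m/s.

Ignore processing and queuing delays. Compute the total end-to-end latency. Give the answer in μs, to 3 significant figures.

4430 μs

L = 106 × 8 = 848 bits.
Transmission delay per hop = L/R = 848/170000000 = 4.98824 μs; 4 hops → 19.9529 μs.
Propagation delays (d/s per hop): 2933.33, 1238.1, 0.370536, 240 μs; sum = 4411.8 μs.
End-to-end = 4430 μs.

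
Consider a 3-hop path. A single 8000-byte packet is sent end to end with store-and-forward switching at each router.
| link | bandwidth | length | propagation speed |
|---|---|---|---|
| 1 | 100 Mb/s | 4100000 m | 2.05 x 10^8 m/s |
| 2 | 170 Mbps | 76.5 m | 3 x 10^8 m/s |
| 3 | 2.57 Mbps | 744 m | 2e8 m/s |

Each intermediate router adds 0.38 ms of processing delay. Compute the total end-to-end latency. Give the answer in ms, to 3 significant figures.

46.7 ms

L = 8000 × 8 = 64000 bits.
Transmission delays (L/R per hop): 0.64, 0.376471, 24.9027 ms; sum = 25.9192 ms.
Propagation delays (d/s per hop): 20, 0.000255, 0.00372 ms; sum = 20.004 ms.
Processing at 2 router(s): 2 × 0.38 ms = 0.76 ms.
End-to-end = 46.7 ms.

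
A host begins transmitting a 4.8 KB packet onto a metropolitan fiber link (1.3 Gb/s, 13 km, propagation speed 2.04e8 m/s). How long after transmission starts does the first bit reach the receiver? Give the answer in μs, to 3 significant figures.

First bit experiences only propagation delay: d/s = 13000/204000000 = 63.7 μs.

63.7 μs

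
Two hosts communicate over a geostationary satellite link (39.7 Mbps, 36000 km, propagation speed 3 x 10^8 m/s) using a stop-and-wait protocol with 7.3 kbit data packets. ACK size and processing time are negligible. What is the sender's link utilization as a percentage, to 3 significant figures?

t_tx = L/R = 7300/39700000 = 0.000183879 s.
t_prop = 36000000/300000000 = 0.12 s; RTT = 0.24 s.
Cycle = t_tx + RTT = 0.240184 s.
Utilization = t_tx / cycle = 0.000183879/0.240184 = 0.0766 %.

0.0766 %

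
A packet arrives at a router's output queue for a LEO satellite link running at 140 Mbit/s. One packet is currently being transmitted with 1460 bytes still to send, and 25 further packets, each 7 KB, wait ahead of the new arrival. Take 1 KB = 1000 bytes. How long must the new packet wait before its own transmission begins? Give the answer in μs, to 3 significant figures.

10100 μs

Each queued packet: L/R = 56000/140000000 = 400 μs.
25 queued → 10000 μs.
Plus remaining 11680 bits of current packet: 83.4286 μs.
Queuing delay = 10100 μs.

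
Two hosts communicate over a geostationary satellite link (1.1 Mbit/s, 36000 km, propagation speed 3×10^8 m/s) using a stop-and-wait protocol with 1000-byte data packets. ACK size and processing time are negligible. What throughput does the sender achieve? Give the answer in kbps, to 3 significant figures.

t_tx = L/R = 8000/1100000 = 0.00727273 s.
t_prop = 36000000/300000000 = 0.12 s; RTT = 0.24 s.
Cycle = t_tx + RTT = 0.247273 s.
Throughput = L / cycle = 8000 / 0.247273 = 32.4 kbps.

32.4 kbps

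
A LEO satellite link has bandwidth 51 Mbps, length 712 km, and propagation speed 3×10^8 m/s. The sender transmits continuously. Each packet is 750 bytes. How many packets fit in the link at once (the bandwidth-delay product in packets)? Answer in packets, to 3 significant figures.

Propagation delay = 712000 / 300000000 = 0.00237333 s.
BDP = R × t_prop = 51000000 × 0.00237333 = 121040 bits.
In packets of 6000 bits: 20.2 packets.

20.2 packets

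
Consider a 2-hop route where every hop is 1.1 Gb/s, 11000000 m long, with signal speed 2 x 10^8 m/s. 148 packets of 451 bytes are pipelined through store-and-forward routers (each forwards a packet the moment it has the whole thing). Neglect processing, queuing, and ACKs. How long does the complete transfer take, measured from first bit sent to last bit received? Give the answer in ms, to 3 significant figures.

Per-hop transmission t_tx = L/R = 3608/1100000000 = 0.00328 ms.
Per-hop propagation t_prop = 11000000/200000000 = 55 ms.
Pipeline fill: first packet needs 2·t_tx to clear all hops; remaining 147 packets each add one t_tx.
Total = (2+148-1)·t_tx + 2·t_prop = 149·0.00328 + 2·55 = 110 ms.

110 ms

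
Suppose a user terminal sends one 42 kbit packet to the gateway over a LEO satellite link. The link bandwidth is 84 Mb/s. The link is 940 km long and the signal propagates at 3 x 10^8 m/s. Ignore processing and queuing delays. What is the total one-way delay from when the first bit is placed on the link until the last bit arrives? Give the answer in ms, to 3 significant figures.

3.63 ms

L = 42000 bits.
Transmission delay = L/R = 42000 / 84000000 = 0.5 ms.
Propagation delay = d/s = 940000 m / 300000000 m/s = 3.13333 ms.
Total = 3.63 ms.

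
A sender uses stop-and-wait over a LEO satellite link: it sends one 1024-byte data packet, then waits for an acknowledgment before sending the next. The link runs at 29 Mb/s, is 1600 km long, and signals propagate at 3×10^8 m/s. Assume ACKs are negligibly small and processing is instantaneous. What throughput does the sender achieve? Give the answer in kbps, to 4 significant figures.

748.2 kbps

t_tx = L/R = 8192/29000000 = 0.000282483 s.
t_prop = 1600000/300000000 = 0.00533333 s; RTT = 0.0106667 s.
Cycle = t_tx + RTT = 0.0109491 s.
Throughput = L / cycle = 8192 / 0.0109491 = 748.2 kbps.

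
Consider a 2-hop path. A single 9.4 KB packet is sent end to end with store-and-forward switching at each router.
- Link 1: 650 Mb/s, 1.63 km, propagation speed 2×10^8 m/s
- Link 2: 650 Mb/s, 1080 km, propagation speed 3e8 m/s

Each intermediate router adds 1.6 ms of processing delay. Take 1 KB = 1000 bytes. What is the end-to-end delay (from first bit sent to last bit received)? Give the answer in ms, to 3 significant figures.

5.44 ms

L = 75200 bits.
Transmission delay per hop = L/R = 75200/650000000 = 0.115692 ms; 2 hops → 0.231385 ms.
Propagation delays (d/s per hop): 0.00815, 3.6 ms; sum = 3.60815 ms.
Processing at 1 router(s): 1 × 1.6 ms = 1.6 ms.
End-to-end = 5.44 ms.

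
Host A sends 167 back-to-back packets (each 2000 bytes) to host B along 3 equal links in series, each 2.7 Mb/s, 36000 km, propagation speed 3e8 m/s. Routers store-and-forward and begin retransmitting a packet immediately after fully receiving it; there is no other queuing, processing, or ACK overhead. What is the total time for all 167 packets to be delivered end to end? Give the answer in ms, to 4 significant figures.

Per-hop transmission t_tx = L/R = 16000/2700000 = 5.92593 ms.
Per-hop propagation t_prop = 36000000/300000000 = 120 ms.
Pipeline fill: first packet needs 3·t_tx to clear all hops; remaining 166 packets each add one t_tx.
Total = (3+167-1)·t_tx + 3·t_prop = 169·5.92593 + 3·120 = 1361 ms.

1361 ms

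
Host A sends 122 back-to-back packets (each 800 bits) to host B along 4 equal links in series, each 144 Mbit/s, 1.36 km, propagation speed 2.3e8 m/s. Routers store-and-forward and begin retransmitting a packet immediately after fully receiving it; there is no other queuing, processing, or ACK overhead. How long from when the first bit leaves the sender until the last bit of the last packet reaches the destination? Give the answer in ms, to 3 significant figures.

Per-hop transmission t_tx = L/R = 800/144000000 = 0.00555556 ms.
Per-hop propagation t_prop = 1360/2.3e+08 = 0.00591304 ms.
Pipeline fill: first packet needs 4·t_tx to clear all hops; remaining 121 packets each add one t_tx.
Total = (4+122-1)·t_tx + 4·t_prop = 125·0.00555556 + 4·0.00591304 = 0.718 ms.

0.718 ms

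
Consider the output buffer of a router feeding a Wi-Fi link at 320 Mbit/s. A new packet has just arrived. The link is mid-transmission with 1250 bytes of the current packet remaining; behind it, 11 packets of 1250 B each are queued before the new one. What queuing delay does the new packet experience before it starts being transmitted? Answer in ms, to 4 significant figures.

0.3750 ms

Each queued packet: L/R = 10000/320000000 = 0.03125 ms.
11 queued → 0.34375 ms.
Plus remaining 10000 bits of current packet: 0.03125 ms.
Queuing delay = 0.3750 ms.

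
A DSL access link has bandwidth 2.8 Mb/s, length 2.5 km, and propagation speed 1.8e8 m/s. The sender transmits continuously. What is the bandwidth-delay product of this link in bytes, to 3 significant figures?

Propagation delay = 2500 / 180000000 = 1.38889e-05 s.
BDP = R × t_prop = 2800000 × 1.38889e-05 = 38.8889 bits.
In bytes: 38.8889/8 = 4.86 bytes.

4.86 bytes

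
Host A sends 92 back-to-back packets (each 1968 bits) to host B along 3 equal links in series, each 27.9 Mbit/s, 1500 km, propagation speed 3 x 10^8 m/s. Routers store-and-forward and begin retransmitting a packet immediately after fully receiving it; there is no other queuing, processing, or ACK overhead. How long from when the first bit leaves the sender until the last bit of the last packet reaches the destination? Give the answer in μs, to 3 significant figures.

Per-hop transmission t_tx = L/R = 1968/27900000 = 70.5376 μs.
Per-hop propagation t_prop = 1500000/300000000 = 5000 μs.
Pipeline fill: first packet needs 3·t_tx to clear all hops; remaining 91 packets each add one t_tx.
Total = (3+92-1)·t_tx + 3·t_prop = 94·70.5376 + 3·5000 = 21600 μs.

21600 μs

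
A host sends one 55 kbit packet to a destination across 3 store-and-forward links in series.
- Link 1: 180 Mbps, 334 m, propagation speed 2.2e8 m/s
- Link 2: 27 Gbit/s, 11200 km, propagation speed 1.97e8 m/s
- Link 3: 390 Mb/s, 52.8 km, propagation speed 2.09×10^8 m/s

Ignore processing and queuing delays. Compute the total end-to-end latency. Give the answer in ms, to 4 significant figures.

57.56 ms

L = 55000 bits.
Transmission delays (L/R per hop): 0.305556, 0.00203704, 0.141026 ms; sum = 0.448618 ms.
Propagation delays (d/s per hop): 0.00151818, 56.8528, 0.252632 ms; sum = 57.1069 ms.
End-to-end = 57.56 ms.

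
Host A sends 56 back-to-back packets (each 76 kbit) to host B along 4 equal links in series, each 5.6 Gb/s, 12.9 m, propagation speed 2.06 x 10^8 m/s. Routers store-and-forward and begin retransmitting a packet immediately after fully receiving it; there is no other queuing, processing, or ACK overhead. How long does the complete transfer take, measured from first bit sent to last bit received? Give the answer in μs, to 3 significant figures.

801 μs

Per-hop transmission t_tx = L/R = 76000/5600000000 = 13.5714 μs.
Per-hop propagation t_prop = 12.9/206000000 = 0.0626214 μs.
Pipeline fill: first packet needs 4·t_tx to clear all hops; remaining 55 packets each add one t_tx.
Total = (4+56-1)·t_tx + 4·t_prop = 59·13.5714 + 4·0.0626214 = 801 μs.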